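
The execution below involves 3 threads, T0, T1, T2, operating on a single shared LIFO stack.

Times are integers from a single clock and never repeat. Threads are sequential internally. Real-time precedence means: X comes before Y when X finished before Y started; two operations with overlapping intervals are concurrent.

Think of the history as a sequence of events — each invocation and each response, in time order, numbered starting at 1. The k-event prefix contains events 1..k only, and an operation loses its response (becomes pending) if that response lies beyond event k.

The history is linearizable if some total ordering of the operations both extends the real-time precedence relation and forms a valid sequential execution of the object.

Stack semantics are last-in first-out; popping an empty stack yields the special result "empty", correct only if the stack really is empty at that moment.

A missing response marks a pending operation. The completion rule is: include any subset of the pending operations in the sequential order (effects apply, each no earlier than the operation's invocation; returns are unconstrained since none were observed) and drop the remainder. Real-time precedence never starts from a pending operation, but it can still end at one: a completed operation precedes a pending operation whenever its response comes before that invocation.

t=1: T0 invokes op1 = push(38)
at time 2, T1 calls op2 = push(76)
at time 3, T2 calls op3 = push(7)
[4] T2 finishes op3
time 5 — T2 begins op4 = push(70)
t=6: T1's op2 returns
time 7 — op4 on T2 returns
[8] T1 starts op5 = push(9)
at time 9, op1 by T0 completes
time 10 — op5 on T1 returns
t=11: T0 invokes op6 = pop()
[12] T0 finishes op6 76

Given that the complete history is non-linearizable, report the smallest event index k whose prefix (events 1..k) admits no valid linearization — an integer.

one valid order for events 1..11 is op1, op2, op3, op4, op5:
1. op1 push(38), leaving stack <38>
2. op2 push(76), leaving stack <38,76>
3. op3 push(7), leaving stack <38,76,7>
4. op4 push(70), leaving stack <38,76,7,70>
5. op5 push(9), leaving stack <38,76,7,70,9>
include event 12 — op6 responding at 12 — and every candidate order breaks
sample order op1, op2, op3, op4, op5, op6 stalls at step 6 — op6 pop() → 76 has no legal effect
sample order op1, op3, op2, op4, op5, op6 stalls at step 6 — op6 pop() → 76 has no legal effect

12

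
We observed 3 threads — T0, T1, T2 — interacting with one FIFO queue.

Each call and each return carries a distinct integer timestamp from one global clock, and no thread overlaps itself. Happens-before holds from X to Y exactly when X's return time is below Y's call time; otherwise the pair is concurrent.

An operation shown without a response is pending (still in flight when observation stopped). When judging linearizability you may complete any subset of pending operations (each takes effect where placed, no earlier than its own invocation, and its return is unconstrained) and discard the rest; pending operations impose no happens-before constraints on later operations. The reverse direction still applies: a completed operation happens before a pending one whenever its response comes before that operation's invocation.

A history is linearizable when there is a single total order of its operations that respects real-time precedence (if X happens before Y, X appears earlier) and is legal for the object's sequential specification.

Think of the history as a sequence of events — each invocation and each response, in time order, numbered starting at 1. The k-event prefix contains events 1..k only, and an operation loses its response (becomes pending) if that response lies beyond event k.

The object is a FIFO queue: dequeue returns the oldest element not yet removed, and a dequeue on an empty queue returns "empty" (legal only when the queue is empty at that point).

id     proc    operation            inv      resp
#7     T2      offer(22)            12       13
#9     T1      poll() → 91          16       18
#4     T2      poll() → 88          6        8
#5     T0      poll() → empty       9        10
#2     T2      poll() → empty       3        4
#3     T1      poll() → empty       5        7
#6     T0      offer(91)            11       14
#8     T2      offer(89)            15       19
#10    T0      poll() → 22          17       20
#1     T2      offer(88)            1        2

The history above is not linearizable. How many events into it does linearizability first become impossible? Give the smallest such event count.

4

events 1..3 are still linearizable — one witness is #1:
step 1: #1 offer(88) — queue <88>
adding event 4 (#2 responds at 4) leaves no legal real-time order
one such order, #1, #2, breaks at step 2 where #2 poll() → empty is illegal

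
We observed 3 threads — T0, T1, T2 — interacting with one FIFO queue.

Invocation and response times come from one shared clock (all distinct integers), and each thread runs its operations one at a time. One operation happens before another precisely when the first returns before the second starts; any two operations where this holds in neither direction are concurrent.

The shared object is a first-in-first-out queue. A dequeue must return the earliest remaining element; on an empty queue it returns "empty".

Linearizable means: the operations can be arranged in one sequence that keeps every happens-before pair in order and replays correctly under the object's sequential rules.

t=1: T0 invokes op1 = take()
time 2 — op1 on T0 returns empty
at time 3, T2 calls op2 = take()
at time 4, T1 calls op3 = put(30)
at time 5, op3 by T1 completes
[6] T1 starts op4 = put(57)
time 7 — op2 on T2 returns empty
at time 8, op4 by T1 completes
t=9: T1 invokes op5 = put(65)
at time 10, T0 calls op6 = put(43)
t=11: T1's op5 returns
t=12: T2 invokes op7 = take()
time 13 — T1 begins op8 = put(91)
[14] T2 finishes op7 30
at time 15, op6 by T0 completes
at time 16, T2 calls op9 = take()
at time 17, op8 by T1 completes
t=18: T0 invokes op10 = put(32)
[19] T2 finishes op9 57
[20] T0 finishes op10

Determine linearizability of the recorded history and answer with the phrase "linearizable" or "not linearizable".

one valid linearization: op1, op2, op3, op4, op5, op6, op7, op8, op9, op10
after step 1 (op1 take() → empty): queue <>
after step 2 (op2 take() → empty): queue <>
after step 3 (op3 put(30)): queue <30>
after step 4 (op4 put(57)): queue <30,57>
after step 5 (op5 put(65)): queue <30,57,65>
after step 6 (op6 put(43)): queue <30,57,65,43>
after step 7 (op7 take() → 30): queue <57,65,43>
after step 8 (op8 put(91)): queue <57,65,43,91>
after step 9 (op9 take() → 57): queue <65,43,91>
after step 10 (op10 put(32)): queue <65,43,91,32>

linearizable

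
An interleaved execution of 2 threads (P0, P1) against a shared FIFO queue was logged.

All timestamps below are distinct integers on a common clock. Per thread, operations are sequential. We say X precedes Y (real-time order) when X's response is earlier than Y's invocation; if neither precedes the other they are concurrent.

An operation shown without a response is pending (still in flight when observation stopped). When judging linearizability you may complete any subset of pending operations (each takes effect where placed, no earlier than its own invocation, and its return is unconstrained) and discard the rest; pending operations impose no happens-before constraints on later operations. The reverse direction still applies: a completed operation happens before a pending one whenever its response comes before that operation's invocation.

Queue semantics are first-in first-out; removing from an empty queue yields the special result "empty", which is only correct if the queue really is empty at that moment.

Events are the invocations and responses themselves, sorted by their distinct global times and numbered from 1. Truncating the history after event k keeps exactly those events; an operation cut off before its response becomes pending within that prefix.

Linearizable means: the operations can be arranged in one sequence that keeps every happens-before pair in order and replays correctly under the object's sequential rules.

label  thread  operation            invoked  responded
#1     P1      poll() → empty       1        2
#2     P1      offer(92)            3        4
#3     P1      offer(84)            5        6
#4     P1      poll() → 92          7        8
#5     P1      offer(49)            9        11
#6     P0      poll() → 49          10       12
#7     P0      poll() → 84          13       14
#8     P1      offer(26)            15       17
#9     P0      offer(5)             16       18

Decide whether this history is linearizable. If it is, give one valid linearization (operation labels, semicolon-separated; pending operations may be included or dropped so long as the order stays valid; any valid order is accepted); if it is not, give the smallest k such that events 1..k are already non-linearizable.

events 1..11 are fine; event 12 — the response of #6 at time 12 — makes the prefix non-linearizable
no legal order exists: 2 real-time-consistent candidates over 6 completed FIFO queue operations, all rejected
one such order, #1, #2, #3, #4, #5, #6, breaks at step 6 where #6 poll() → 49 is illegal
one such order, #1, #2, #3, #4, #6, #5, breaks at step 5 where #6 poll() → 49 is illegal

not linearizable — minimal violating prefix: 12 events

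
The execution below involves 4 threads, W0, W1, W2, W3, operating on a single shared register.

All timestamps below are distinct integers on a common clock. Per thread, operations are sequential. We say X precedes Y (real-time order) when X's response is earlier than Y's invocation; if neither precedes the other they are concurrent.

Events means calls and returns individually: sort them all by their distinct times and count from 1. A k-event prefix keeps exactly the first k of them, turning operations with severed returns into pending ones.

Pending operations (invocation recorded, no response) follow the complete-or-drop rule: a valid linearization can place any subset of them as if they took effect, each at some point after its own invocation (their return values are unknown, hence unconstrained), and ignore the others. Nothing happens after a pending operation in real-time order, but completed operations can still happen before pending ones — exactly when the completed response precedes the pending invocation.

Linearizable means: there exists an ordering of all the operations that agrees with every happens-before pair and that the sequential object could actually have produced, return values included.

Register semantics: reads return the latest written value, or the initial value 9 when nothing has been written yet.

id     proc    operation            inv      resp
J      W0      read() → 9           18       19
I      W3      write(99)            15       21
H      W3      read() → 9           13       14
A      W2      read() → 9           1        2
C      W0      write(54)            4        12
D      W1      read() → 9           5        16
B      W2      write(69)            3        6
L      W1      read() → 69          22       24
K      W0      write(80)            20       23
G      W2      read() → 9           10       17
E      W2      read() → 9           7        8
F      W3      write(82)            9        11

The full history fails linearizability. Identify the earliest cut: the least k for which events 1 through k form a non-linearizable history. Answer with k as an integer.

events 1..7 are still linearizable — one witness is A, B:
step 1: A read() → 9 — value 9
step 2: B write(69) — value 69
once event 8 joins (E's response, time 8), exhaustive search finds no witness
no escape via the 2 pending operations (C, D): every completion choice fails
take A, B, E (pending dropped): step 3 already fails, because E read() → 9 cannot occur there

8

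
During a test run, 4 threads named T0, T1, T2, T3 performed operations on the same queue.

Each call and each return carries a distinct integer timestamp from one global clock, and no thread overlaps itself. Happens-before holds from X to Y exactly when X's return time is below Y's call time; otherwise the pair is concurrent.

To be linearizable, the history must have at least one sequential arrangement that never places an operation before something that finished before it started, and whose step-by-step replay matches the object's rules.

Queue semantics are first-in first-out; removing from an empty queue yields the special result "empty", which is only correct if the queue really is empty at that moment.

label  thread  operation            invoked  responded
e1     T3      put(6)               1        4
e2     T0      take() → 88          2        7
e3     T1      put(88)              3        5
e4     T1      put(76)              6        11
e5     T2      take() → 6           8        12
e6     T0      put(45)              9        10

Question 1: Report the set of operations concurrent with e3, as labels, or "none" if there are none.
concurrent with e3 ([3,5]): every op whose interval crosses 3..5
e1 [1,4]: concurrent
e2 [2,7]: concurrent
e4 [6,11]: after
e5 [8,12]: after
e6 [9,10]: after

e1, e2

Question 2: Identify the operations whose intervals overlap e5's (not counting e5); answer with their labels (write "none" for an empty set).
e5 runs from 8 to 12; window-overlapping ops are concurrent
e1 [1,4]: before
e2 [2,7]: before
e3 [3,5]: before
e4 [6,11]: concurrent
e6 [9,10]: concurrent

e4, e6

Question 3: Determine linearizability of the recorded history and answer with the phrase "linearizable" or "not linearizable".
one valid linearization: e3, e1, e2, e4, e5, e6
step 1: e3 put(88) — queue <88>
step 2: e1 put(6) — queue <88,6>
step 3: e2 take() → 88 — queue <6>
step 4: e4 put(76) — queue <6,76>
step 5: e5 take() → 6 — queue <76>
step 6: e6 put(45) — queue <76,45>

linearizable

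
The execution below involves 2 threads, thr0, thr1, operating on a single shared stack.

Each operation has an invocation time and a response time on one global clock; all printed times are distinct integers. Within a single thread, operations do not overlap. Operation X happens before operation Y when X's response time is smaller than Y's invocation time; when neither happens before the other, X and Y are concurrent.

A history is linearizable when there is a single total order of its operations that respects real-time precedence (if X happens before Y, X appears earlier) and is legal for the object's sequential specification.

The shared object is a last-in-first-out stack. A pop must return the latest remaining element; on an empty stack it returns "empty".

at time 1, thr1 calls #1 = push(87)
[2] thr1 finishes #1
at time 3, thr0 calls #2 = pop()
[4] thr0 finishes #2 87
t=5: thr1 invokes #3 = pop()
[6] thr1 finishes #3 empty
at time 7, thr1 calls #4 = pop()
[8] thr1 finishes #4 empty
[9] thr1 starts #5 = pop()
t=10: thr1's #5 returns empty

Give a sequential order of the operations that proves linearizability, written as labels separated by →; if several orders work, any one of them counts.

#1 → #2 → #3 → #4 → #5

step 1: #1 push(87) — stack <87>
step 2: #2 pop() → 87 — stack <>
step 3: #3 pop() → empty — stack <>
step 4: #4 pop() → empty — stack <>
step 5: #5 pop() → empty — stack <>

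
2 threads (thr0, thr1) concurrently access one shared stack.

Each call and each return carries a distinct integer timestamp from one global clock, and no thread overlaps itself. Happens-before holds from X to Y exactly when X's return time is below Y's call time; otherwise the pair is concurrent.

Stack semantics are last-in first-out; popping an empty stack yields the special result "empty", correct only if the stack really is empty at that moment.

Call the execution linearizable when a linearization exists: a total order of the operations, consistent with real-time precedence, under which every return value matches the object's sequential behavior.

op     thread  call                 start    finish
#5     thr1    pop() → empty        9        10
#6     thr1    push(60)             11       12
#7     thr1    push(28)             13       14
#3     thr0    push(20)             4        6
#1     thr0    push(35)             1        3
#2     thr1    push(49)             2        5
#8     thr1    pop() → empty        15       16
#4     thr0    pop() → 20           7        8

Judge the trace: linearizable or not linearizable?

not linearizable

through event 9 a valid linearization exists; event 10 (#5 responding at time 10) ends that
the 5 completed operations admit 3 real-time orders; each fails the stack replay
take #1, #2, #3, #4, #5: step 5 already fails, because #5 pop() → empty cannot occur there
take #1, #3, #2, #4, #5: step 4 already fails, because #4 pop() → 20 cannot occur there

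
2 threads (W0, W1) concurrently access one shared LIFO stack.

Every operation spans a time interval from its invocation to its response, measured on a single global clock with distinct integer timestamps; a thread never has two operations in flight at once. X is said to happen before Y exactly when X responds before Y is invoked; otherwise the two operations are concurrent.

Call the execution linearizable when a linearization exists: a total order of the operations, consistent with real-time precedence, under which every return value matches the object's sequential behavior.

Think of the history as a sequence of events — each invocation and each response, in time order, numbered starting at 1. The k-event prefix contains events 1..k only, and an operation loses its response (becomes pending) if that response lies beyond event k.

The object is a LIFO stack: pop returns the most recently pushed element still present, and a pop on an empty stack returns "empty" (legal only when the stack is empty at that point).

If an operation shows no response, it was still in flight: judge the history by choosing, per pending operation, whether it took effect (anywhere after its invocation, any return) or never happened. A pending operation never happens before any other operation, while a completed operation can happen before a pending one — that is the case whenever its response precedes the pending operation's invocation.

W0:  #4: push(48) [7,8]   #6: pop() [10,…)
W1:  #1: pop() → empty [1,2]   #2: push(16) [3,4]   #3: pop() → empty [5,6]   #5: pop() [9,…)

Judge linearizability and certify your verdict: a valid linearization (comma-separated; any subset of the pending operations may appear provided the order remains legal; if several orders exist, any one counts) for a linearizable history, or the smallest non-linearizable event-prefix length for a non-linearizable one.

not linearizable — minimal violating prefix: 6 events

through event 5 a valid linearization exists; event 6 (#3 responding at time 6) ends that
the completed operations (3 total) allow one real-time order; the LIFO stack replay rejects it
one such order, #1, #2, #3, breaks at step 3 where #3 pop() → empty is illegal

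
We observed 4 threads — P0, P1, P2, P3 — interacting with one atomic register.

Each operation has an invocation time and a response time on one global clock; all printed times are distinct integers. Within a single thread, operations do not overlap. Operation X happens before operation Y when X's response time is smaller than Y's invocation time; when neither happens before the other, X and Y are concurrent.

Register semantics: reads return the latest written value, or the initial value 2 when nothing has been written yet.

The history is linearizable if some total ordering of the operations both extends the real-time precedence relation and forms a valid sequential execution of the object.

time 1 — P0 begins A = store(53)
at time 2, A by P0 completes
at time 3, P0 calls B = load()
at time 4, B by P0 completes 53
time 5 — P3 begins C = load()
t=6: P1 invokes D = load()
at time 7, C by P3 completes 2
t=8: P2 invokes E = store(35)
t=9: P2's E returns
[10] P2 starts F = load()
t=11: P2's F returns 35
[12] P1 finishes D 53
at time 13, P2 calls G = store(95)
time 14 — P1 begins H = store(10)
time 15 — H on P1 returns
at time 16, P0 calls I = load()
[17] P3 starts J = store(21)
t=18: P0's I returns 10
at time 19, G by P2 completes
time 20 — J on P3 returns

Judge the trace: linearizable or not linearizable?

not linearizable

cut after 6 events: linearizable; cut after 7 events (C responds, time 7): not linearizable
the completed operations (3 total) allow one real-time order; the atomic register replay rejects it
every completion of the 1 pending operation (D) was checked; none linearizes
one such order, A, B, C (pending dropped), breaks at step 3 where C load() → 2 is illegal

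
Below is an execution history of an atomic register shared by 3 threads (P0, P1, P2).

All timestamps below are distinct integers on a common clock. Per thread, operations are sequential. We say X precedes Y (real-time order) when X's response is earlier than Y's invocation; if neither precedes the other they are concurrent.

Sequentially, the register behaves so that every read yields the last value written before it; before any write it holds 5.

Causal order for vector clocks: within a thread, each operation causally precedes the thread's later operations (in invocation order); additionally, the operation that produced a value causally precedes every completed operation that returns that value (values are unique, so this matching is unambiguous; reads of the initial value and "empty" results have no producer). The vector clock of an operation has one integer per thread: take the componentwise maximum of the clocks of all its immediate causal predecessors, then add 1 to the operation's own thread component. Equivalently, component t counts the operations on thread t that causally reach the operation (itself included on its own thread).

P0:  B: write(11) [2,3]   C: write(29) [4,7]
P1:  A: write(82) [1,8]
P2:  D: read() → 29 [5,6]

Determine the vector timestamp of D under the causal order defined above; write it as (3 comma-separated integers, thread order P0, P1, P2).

(2, 0, 1)

A, invoked 1, has no incoming edges; only P1's bump applies → (0, 1, 0)
B, invoked 2, has no incoming edges; only P0's bump applies → (1, 0, 0)
merge at C (invoked 4): VC(B)=(1, 0, 0), own-thread bump on P0 → (2, 0, 0)
merge at D (invoked 5): VC(C)=(2, 0, 0), own-thread bump on P2 → (2, 0, 1)
target: VC(D) = (2, 0, 1)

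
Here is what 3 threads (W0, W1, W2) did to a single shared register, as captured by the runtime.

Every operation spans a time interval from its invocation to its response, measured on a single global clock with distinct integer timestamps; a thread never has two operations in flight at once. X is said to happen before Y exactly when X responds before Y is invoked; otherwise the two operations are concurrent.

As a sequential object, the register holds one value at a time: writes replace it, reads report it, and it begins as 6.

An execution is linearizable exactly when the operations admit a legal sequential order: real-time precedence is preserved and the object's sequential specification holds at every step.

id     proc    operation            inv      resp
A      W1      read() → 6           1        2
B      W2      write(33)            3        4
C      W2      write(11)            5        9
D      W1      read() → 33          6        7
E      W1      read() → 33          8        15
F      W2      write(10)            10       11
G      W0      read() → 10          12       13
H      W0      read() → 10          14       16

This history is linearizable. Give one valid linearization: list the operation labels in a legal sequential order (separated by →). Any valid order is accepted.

A → B → D → E → C → F → G → H

1. A read() → 6, leaving value 6
2. B write(33), leaving value 33
3. D read() → 33, leaving value 33
4. E read() → 33, leaving value 33
5. C write(11), leaving value 11
6. F write(10), leaving value 10
7. G read() → 10, leaving value 10
8. H read() → 10, leaving value 10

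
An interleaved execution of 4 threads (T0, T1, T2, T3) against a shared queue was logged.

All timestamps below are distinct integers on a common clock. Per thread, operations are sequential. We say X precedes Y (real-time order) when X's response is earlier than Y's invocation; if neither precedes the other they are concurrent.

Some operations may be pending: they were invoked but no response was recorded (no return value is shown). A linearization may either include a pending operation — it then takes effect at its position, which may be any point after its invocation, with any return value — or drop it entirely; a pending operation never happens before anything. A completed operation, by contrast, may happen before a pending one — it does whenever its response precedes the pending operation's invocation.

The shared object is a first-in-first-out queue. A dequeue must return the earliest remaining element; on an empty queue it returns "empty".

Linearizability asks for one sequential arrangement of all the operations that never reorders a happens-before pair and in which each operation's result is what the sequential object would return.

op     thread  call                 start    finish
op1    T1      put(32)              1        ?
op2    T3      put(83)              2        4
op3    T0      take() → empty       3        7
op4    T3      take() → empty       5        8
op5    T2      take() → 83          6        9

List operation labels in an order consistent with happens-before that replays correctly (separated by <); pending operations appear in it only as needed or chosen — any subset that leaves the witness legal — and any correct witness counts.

1. op2 put(83), leaving queue <83>
2. op5 take() → 83, leaving queue <>
3. op3 take() → empty, leaving queue <>
4. op4 take() → empty, leaving queue <>

op2 < op5 < op3 < op4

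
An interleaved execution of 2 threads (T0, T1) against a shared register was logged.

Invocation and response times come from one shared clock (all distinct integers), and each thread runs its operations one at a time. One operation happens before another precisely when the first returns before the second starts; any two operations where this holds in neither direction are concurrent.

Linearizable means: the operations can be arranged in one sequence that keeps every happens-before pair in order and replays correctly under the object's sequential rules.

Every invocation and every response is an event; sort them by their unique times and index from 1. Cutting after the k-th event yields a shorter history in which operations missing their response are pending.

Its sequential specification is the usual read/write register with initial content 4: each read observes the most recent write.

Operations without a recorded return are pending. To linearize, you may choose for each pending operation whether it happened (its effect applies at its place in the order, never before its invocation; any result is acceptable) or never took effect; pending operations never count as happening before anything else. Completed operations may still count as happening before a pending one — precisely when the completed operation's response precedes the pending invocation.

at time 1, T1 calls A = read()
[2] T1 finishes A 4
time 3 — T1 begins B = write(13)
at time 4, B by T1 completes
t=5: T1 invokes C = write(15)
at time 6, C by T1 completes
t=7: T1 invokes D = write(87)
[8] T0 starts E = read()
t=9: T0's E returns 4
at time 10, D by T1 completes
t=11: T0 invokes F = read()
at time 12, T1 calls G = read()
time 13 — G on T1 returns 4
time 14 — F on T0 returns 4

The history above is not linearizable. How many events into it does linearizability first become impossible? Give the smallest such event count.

9

events 1..8 are linearizable, e.g. via A, B, C:
step 1: A read() → 4 — value 4
step 2: B write(13) — value 13
step 3: C write(15) — value 15
event 9 — E's response, time 9 — after it, nothing linearizes
include/drop combinations of the 1 pending operation (D) were all tried; none helps
for example A, B, C, E (pending dropped) fails at step 4: E read() → 4 is not legal there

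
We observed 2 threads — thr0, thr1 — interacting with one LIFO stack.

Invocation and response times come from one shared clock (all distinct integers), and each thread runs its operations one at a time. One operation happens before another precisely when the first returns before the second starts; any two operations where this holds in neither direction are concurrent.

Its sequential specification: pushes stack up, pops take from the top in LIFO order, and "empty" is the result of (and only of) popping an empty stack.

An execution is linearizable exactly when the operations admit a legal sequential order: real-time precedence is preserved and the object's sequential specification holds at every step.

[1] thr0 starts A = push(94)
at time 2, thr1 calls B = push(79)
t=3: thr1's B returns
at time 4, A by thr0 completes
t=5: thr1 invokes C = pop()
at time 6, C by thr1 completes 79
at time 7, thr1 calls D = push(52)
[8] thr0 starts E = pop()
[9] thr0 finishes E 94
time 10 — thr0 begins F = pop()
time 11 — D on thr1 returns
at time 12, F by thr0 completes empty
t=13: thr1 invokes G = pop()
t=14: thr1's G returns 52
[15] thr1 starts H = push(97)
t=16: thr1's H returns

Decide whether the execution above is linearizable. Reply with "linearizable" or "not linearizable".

one valid linearization: A, B, C, E, F, D, G, H
1. A push(94), leaving stack <94>
2. B push(79), leaving stack <94,79>
3. C pop() → 79, leaving stack <94>
4. E pop() → 94, leaving stack <>
5. F pop() → empty, leaving stack <>
6. D push(52), leaving stack <52>
7. G pop() → 52, leaving stack <>
8. H push(97), leaving stack <97>

linearizable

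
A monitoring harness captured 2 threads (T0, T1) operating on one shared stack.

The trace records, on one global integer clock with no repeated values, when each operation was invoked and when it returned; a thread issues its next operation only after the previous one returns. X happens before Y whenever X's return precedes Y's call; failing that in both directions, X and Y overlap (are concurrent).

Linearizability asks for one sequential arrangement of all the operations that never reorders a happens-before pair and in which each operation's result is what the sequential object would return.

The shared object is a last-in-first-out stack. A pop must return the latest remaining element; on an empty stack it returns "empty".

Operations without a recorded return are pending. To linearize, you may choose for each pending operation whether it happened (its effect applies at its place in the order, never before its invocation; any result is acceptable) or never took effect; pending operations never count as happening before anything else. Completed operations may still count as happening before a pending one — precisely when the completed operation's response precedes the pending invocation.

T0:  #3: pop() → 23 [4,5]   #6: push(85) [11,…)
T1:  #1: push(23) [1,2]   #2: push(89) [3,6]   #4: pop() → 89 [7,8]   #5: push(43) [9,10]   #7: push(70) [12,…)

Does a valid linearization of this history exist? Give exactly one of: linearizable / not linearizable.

a witness: #1, #3, #2, #4, #5
step 1: #1 push(23) — stack <23>
step 2: #3 pop() → 23 — stack <>
step 3: #2 push(89) — stack <89>
step 4: #4 pop() → 89 — stack <>
step 5: #5 push(43) — stack <43>

linearizable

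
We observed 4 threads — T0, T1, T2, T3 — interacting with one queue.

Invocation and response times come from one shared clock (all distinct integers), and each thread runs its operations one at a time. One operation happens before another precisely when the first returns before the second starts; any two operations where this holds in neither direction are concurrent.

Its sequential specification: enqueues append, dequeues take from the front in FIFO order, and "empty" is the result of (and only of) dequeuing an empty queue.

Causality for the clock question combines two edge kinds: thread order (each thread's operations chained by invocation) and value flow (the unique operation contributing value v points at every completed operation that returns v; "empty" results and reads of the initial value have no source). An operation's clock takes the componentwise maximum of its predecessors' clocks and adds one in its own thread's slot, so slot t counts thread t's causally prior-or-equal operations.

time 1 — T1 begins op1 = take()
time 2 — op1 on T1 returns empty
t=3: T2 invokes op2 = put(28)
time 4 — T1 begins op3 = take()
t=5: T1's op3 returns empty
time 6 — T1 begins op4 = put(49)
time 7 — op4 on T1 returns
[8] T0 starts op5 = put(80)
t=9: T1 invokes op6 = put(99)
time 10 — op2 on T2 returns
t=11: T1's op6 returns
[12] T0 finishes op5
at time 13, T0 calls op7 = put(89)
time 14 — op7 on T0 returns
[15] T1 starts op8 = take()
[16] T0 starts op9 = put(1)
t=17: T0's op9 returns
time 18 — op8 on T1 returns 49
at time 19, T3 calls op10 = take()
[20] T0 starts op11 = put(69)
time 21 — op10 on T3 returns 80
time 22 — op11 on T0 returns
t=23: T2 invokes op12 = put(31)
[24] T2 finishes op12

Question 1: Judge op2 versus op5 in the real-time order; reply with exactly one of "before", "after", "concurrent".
op2 spans [3,10], op5 spans [8,12]
the intervals overlap in both directions

concurrent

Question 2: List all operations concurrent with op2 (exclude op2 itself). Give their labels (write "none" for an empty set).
concurrent with op2 ([3,10]): every op whose interval crosses 3..10
op1 [1,2]: before
op3 [4,5]: concurrent
op4 [6,7]: concurrent
op5 [8,12]: concurrent
op6 [9,11]: concurrent
op7 [13,14]: after
op8 [15,18]: after
op9 [16,17]: after
op10 [19,21]: after
op11 [20,22]: after
op12 [23,24]: after

op3, op4, op5, op6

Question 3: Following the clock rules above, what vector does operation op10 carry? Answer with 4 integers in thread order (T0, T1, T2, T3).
invoked at 3, op2 has no predecessors; its own T2 bump gives (0, 0, 1, 0)
invoked at 1, op1 has no predecessors; its own T1 bump gives (0, 1, 0, 0)
invoked at 8, op5 has no predecessors; its own T0 bump gives (1, 0, 0, 0)
op12, invoked 23, takes VC(op2)=(0, 0, 1, 0) under max, adds 1 for T2 → (0, 0, 2, 0)
op3, invoked 4, takes VC(op1)=(0, 1, 0, 0) under max, adds 1 for T1 → (0, 2, 0, 0)
op10, invoked 19, takes VC(op5)=(1, 0, 0, 0) under max, adds 1 for T3 → (1, 0, 0, 1)
op7, invoked 13, takes VC(op5)=(1, 0, 0, 0) under max, adds 1 for T0 → (2, 0, 0, 0)
op4, invoked 6, takes VC(op3)=(0, 2, 0, 0) under max, adds 1 for T1 → (0, 3, 0, 0)
op9, invoked 16, takes VC(op7)=(2, 0, 0, 0) under max, adds 1 for T0 → (3, 0, 0, 0)
op6, invoked 9, takes VC(op4)=(0, 3, 0, 0) under max, adds 1 for T1 → (0, 4, 0, 0)
op11, invoked 20, takes VC(op9)=(3, 0, 0, 0) under max, adds 1 for T0 → (4, 0, 0, 0)
op8, invoked 15, takes VC(op4)=(0, 3, 0, 0), VC(op6)=(0, 4, 0, 0) under max, adds 1 for T1 → (0, 5, 0, 0)
target: VC(op10) = (1, 0, 0, 1)

(1, 0, 0, 1)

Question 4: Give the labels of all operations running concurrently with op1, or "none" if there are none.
op1 spans [1,2]; an op avoiding the whole window 1..2 is ordered, any other is concurrent
op2 [3,10]: after
op3 [4,5]: after
op4 [6,7]: after
op5 [8,12]: after
op6 [9,11]: after
op7 [13,14]: after
op8 [15,18]: after
op9 [16,17]: after
op10 [19,21]: after
op11 [20,22]: after
op12 [23,24]: after

none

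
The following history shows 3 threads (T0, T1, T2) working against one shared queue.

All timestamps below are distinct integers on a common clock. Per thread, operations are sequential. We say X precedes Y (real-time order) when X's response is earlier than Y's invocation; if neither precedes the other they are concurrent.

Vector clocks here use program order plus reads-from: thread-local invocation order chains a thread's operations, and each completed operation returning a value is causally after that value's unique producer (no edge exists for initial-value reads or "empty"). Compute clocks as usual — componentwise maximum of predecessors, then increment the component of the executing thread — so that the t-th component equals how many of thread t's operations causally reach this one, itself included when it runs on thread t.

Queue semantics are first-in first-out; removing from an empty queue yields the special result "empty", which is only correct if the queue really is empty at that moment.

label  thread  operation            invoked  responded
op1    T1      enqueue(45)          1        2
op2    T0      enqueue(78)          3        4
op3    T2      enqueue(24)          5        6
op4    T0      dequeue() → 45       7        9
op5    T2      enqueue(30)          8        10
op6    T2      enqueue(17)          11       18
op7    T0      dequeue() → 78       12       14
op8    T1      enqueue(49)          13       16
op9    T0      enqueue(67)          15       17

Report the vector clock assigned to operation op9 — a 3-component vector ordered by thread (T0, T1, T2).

VC(op3, invoked at 5): no causal predecessors; +1 on T2 → (0, 0, 1)
VC(op1, invoked at 1): no causal predecessors; +1 on T1 → (0, 1, 0)
VC(op2, invoked at 3): no causal predecessors; +1 on T0 → (1, 0, 0)
merge at op5 (invoked 8): VC(op3)=(0, 0, 1), own-thread bump on T2 → (0, 0, 2)
merge at op8 (invoked 13): VC(op1)=(0, 1, 0), own-thread bump on T1 → (0, 2, 0)
merge at op6 (invoked 11): VC(op5)=(0, 0, 2), own-thread bump on T2 → (0, 0, 3)
merge at op4 (invoked 7): VC(op1)=(0, 1, 0), VC(op2)=(1, 0, 0), own-thread bump on T0 → (2, 1, 0)
merge at op7 (invoked 12): VC(op2)=(1, 0, 0), VC(op4)=(2, 1, 0), own-thread bump on T0 → (3, 1, 0)
merge at op9 (invoked 15): VC(op7)=(3, 1, 0), own-thread bump on T0 → (4, 1, 0)
target: VC(op9) = (4, 1, 0)

(4, 1, 0)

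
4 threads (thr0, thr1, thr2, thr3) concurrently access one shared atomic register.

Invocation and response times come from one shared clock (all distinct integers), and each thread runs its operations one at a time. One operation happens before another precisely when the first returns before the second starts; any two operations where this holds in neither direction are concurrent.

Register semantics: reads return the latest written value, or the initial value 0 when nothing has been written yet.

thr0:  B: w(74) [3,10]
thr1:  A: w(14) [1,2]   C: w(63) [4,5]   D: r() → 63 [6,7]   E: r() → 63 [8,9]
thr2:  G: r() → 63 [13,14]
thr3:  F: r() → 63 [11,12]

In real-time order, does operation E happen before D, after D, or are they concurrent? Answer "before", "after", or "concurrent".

E spans [8,9], D spans [6,7]
resp(D)=7 < inv(E)=8

after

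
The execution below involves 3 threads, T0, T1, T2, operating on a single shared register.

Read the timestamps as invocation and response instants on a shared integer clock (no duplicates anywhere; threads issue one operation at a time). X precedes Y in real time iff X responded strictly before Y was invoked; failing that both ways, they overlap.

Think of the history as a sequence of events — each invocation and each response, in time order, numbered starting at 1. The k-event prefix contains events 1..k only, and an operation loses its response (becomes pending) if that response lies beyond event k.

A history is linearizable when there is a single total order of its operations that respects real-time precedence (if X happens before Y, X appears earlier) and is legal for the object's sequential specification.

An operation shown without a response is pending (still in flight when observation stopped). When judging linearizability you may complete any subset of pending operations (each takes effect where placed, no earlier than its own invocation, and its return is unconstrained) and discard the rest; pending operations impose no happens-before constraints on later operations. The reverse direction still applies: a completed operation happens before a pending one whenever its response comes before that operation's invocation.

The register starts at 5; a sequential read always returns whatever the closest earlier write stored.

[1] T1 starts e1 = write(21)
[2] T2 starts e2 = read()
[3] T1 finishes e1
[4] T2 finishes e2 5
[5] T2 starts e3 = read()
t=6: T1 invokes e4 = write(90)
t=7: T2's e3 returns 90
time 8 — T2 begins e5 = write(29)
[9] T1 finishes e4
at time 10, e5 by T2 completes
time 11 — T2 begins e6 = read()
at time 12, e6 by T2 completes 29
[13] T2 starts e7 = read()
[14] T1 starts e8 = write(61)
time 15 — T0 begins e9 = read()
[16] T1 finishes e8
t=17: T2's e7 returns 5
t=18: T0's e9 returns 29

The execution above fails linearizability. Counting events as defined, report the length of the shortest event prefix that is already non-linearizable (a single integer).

17

one valid order for events 1..16 is e2, e1, e4, e3, e5, e6, e7, e8:
1. e2 read() → 5, leaving value 5
2. e1 write(21), leaving value 21
3. e4 write(90), leaving value 90
4. e3 read() → 90, leaving value 90
5. e5 write(29), leaving value 29
6. e6 read() → 29, leaving value 29
7. e7 read() (pending, included), leaving value 29
8. e8 write(61), leaving value 61
with event 17 included (e7 responding at time 17), all real-time-consistent orders fail
no completion choice of the 1 pending operation (e9) rescues it — every subset was tried
one such order, e1, e2, e3, e4, e5, e6, e7, e8 (pending dropped), breaks at step 2 where e2 read() → 5 is illegal
one such order, e1, e2, e3, e4, e5, e6, e8, e7 (pending dropped), breaks at step 2 where e2 read() → 5 is illegal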